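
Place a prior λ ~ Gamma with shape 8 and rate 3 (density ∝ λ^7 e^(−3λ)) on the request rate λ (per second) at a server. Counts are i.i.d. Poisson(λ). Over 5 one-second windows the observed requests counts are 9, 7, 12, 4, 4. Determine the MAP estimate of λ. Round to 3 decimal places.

Σxᵢ = 9+7+12+4+4 = 36, with n = 5.
Posterior ∝ λ^7e^(−3λ) · λ^36e^(−5λ) = λ^43e^(−8λ), i.e. Gamma(shape=44, rate=8).
The mode of a Gamma(a, b) with a ≥ 1 (shape–rate) is (a−1)/b = 43/8 ≈ 5.375.

λ̂_MAP = 5.375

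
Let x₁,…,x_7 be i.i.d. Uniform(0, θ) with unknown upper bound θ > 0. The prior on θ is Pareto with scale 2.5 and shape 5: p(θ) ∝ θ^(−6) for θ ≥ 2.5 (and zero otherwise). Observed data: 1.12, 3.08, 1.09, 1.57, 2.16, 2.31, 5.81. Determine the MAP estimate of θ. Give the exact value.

The Uniform(0, θ) likelihood is θ^(−n) for θ ≥ max(xᵢ), zero otherwise. Here max(xᵢ) = 5.81.
Posterior ∝ θ^(−6) · θ^(−7) = θ^(−13) on θ ≥ max(2.5, 5.81) = 5.81.
This density is strictly decreasing in θ, so the posterior mode lies at the lower boundary of the support.

θ̂_MAP = 5.81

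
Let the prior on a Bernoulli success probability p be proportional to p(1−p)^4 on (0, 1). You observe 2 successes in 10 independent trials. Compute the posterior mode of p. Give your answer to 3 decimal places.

The prior density ∝ p(1−p)^4 is the kernel of Beta(2, 5).
Data: 2 successes in 10 trials. The binomial likelihood contributes p^2(1−p)^8, so the posterior is Beta(2+2, 5+8) = Beta(4, 13).
For Beta(a, b) with a, b > 1 the mode is (a−1)/(a+b−2) = 3/15 ≈ 0.200.

p̂_MAP = 0.200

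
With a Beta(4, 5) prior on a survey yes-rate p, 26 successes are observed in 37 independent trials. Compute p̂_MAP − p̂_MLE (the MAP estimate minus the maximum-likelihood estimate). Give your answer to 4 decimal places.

Posterior is Beta(30, 16); MAP = (30−1)/(46−2) = 29/44 ≈ 0.65909.
MLE ignores the prior: p̂_MLE = k/n = 26/37 ≈ 0.70270.
Difference = 29/44 − 26/37 = -71/1628 ≈ -0.0436.

MAP − MLE = -0.0436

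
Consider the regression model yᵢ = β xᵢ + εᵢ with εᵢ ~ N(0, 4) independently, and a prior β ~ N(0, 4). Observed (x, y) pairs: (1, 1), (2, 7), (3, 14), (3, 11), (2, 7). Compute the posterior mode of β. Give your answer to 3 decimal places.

log p(β | y) = −Σ(yᵢ − βxᵢ)²/(2·4) − β²/(2·4) + const.
Setting the derivative to zero: Σxᵢ(yᵢ − βxᵢ)/4 − β/4 = 0, so β = Σxᵢyᵢ / (Σxᵢ² + σ²/τ²).
Σxᵢyᵢ = 1·1 + 2·7 + 3·14 + 3·11 + 2·7 = 104; Σxᵢ² = 27; σ²/τ² = 1.
β̂_MAP = 104 / (27 + 1) = 104/28 ≈ 3.714.

β̂_MAP = 3.714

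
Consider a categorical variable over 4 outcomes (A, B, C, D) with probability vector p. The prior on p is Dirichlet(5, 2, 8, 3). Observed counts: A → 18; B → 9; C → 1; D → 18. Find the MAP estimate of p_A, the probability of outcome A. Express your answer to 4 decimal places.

MAP estimate of p_A = 0.3667

The posterior is Dirichlet(αᵢ + nᵢ) = Dirichlet(23, 11, 9, 21).
For a Dirichlet(a₁,…,a_K) with all aᵢ > 1, the mode has j-th component (aⱼ − 1)/(Σaᵢ − K).
Here Σaᵢ = 64 and K = 4, so p_A = (23 − 1)/(64 − 4) = 22/60 ≈ 0.3667.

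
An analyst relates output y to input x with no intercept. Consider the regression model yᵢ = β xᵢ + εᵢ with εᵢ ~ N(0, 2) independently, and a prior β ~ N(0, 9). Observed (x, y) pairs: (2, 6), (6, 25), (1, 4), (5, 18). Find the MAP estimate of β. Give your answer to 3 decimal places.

β̂_MAP = 3.866

log p(β | y) = −Σ(yᵢ − βxᵢ)²/(2·2) − β²/(2·9) + const.
Setting the derivative to zero: Σxᵢ(yᵢ − βxᵢ)/2 − β/9 = 0, so β = Σxᵢyᵢ / (Σxᵢ² + σ²/τ²).
Σxᵢyᵢ = 2·6 + 6·25 + 1·4 + 5·18 = 256; Σxᵢ² = 66; σ²/τ² = 2/9.
β̂_MAP = 256 / (66 + 2/9) = 256/(596/9) = 576/149 ≈ 3.866.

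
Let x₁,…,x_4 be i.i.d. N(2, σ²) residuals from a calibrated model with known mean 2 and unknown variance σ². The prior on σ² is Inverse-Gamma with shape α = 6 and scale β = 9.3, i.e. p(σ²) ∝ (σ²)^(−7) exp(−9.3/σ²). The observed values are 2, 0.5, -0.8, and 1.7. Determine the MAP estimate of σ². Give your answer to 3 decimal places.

σ̂²_MAP = 1.599

Sum of squared deviations about the known mean: SS = (2−2)² + (0.5−2)² + (-0.8−2)² + (1.7−2)² = 10.18.
The Normal likelihood contributes (σ²)^(−n/2) exp(−SS/(2σ²)), so the posterior is Inverse-Gamma(α + n/2, β + SS/2) = Inverse-Gamma(8, 14.39).
The mode of Inverse-Gamma(a, b) is b/(a+1) = 14.39/9 ≈ 1.599.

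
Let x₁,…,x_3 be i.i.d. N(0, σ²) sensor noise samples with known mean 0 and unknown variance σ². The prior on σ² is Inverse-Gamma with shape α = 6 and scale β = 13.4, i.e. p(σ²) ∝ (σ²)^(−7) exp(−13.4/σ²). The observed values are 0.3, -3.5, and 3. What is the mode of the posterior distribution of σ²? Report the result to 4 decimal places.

Sum of squared deviations about the known mean: SS = (0.3−0)² + (-3.5−0)² + (3−0)² = 21.34.
The Normal likelihood contributes (σ²)^(−n/2) exp(−SS/(2σ²)), so the posterior is Inverse-Gamma(α + n/2, β + SS/2) = Inverse-Gamma(7.5, 24.07).
The mode of Inverse-Gamma(a, b) is b/(a+1) = 24.07/8.5 ≈ 2.8318.

σ̂²_MAP = 2.8318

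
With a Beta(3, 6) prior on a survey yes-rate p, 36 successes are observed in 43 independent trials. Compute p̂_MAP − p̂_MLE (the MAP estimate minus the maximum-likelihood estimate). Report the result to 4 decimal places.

Posterior is Beta(39, 13); MAP = (39−1)/(52−2) = 38/50 ≈ 0.76000.
MLE ignores the prior: p̂_MLE = k/n = 36/43 ≈ 0.83721.
Difference = 38/50 − 36/43 = -83/1075 ≈ -0.0772.

MAP − MLE = -0.0772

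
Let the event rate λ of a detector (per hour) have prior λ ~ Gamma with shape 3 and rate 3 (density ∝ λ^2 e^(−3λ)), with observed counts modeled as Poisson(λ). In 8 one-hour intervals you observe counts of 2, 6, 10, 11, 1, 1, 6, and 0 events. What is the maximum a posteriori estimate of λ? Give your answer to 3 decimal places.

Σxᵢ = 2+6+10+11+1+1+6+0 = 37, with n = 8.
Posterior ∝ λ^2e^(−3λ) · λ^37e^(−8λ) = λ^39e^(−11λ), i.e. Gamma(shape=40, rate=11).
The mode of a Gamma(a, b) with a ≥ 1 (shape–rate) is (a−1)/b = 39/11 ≈ 3.545.

λ̂_MAP = 3.545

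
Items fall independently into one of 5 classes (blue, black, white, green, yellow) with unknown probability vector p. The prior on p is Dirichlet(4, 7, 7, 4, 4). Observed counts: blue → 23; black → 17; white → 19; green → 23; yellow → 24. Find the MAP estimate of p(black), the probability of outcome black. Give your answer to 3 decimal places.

MAP estimate of p(black) = 0.181

The posterior is Dirichlet(αᵢ + nᵢ) = Dirichlet(27, 24, 26, 27, 28).
For a Dirichlet(a₁,…,a_K) with all aᵢ > 1, the mode has j-th component (aⱼ − 1)/(Σaᵢ − K).
Here Σaᵢ = 132 and K = 5, so p(black) = (24 − 1)/(132 − 5) = 23/127 ≈ 0.181.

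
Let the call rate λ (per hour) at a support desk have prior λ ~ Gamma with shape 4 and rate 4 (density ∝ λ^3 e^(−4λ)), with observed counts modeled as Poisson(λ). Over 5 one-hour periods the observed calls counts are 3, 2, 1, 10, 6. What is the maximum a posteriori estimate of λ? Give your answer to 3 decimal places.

λ̂_MAP = 2.778

Σxᵢ = 3+2+1+10+6 = 22, with n = 5.
Posterior ∝ λ^3e^(−4λ) · λ^22e^(−5λ) = λ^25e^(−9λ), i.e. Gamma(shape=26, rate=9).
The mode of a Gamma(a, b) with a ≥ 1 (shape–rate) is (a−1)/b = 25/9 ≈ 2.778.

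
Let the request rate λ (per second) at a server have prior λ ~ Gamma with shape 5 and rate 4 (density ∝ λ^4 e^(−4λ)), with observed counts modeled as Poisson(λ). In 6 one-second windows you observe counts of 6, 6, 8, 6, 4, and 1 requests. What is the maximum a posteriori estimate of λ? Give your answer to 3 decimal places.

λ̂_MAP = 3.500

Σxᵢ = 6+6+8+6+4+1 = 31, with n = 6.
Posterior ∝ λ^4e^(−4λ) · λ^31e^(−6λ) = λ^35e^(−10λ), i.e. Gamma(shape=36, rate=10).
The mode of a Gamma(a, b) with a ≥ 1 (shape–rate) is (a−1)/b = 35/10 ≈ 3.500.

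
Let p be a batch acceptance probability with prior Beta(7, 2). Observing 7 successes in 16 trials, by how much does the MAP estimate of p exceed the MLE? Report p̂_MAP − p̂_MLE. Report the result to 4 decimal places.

MAP − MLE = 0.1277

Posterior is Beta(14, 11); MAP = (14−1)/(25−2) = 13/23 ≈ 0.56522.
MLE ignores the prior: p̂_MLE = k/n = 7/16 ≈ 0.43750.
Difference = 13/23 − 7/16 = 47/368 ≈ 0.1277.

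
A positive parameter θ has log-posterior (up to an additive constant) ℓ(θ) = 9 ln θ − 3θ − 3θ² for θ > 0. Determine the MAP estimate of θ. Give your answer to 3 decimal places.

θ̂_MAP = 1.000

ℓ'(θ) = 9/θ − 3 − 6θ. Setting this to zero and multiplying by θ: 6θ² + 3θ − 9 = 0.
θ = (−3 + √(3² + 4·6·9)) / (2·6) = (−3 + √225) / 12 = (−3 + 15)/12 = 1.
ℓ''(θ) = −9/θ² − 6 < 0, confirming a maximum.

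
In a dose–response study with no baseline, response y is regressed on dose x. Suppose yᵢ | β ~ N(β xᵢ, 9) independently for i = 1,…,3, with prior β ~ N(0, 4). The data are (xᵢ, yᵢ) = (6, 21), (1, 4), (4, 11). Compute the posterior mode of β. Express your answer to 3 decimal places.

β̂_MAP = 3.149

log p(β | y) = −Σ(yᵢ − βxᵢ)²/(2·9) − β²/(2·4) + const.
Setting the derivative to zero: Σxᵢ(yᵢ − βxᵢ)/9 − β/4 = 0, so β = Σxᵢyᵢ / (Σxᵢ² + σ²/τ²).
Σxᵢyᵢ = 6·21 + 1·4 + 4·11 = 174; Σxᵢ² = 53; σ²/τ² = 2.25.
β̂_MAP = 174 / (53 + 2.25) = 174/55.25 ≈ 3.149.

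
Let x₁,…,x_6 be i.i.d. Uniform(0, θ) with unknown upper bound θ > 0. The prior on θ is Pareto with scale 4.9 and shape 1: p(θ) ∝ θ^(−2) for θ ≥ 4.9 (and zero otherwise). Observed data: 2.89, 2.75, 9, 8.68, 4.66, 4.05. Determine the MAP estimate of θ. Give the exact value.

The Uniform(0, θ) likelihood is θ^(−n) for θ ≥ max(xᵢ), zero otherwise. Here max(xᵢ) = 9.
Posterior ∝ θ^(−2) · θ^(−6) = θ^(−8) on θ ≥ max(4.9, 9) = 9.
This density is strictly decreasing in θ, so the posterior mode lies at the lower boundary of the support.

θ̂_MAP = 9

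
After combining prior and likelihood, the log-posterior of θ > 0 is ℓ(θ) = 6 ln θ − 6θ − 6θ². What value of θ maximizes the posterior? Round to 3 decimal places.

ℓ'(θ) = 6/θ − 6 − 12θ. Setting this to zero and multiplying by θ: 12θ² + 6θ − 6 = 0.
θ = (−6 + √(6² + 4·12·6)) / (2·12) = (−6 + √324) / 24 = (−6 + 18)/24 = 1/2.
ℓ''(θ) = −6/θ² − 12 < 0, confirming a maximum.

θ̂_MAP = 0.500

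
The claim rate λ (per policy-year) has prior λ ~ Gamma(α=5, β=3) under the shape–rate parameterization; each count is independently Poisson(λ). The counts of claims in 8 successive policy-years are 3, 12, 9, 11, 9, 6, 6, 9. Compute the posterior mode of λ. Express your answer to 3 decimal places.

Σxᵢ = 3+12+9+11+9+6+6+9 = 65, with n = 8.
Posterior ∝ λ^4e^(−3λ) · λ^65e^(−8λ) = λ^69e^(−11λ), i.e. Gamma(shape=70, rate=11).
The mode of a Gamma(a, b) with a ≥ 1 (shape–rate) is (a−1)/b = 69/11 ≈ 6.273.

λ̂_MAP = 6.273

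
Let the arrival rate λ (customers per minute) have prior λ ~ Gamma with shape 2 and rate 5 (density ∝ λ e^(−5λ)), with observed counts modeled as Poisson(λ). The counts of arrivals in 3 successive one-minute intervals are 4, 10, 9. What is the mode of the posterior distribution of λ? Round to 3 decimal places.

Σxᵢ = 4+10+9 = 23, with n = 3.
Posterior ∝ λe^(−5λ) · λ^23e^(−3λ) = λ^24e^(−8λ), i.e. Gamma(shape=25, rate=8).
The mode of a Gamma(a, b) with a ≥ 1 (shape–rate) is (a−1)/b = 24/8 ≈ 3.000.

λ̂_MAP = 3.000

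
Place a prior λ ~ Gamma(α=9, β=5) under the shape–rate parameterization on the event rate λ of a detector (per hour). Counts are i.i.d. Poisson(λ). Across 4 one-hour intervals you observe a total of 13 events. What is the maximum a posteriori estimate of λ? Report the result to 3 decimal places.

λ̂_MAP = 2.333

Σxᵢ = 13, n = 4.
Posterior ∝ λ^8e^(−5λ) · λ^13e^(−4λ) = λ^21e^(−9λ), i.e. Gamma(shape=22, rate=9).
The mode of a Gamma(a, b) with a ≥ 1 (shape–rate) is (a−1)/b = 21/9 ≈ 2.333.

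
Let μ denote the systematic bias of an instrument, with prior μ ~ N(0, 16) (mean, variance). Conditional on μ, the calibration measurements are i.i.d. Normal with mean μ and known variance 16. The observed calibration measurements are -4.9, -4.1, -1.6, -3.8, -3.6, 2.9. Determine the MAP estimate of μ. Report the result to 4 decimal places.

n = 6; x̄ = ((-4.9) + (-4.1) + (-1.6) + (-3.8) + (-3.6) + 2.9)/6 = -15.1/6 = -151/60 ≈ -2.5167.
For a Normal prior and Normal likelihood with known variance, the posterior is Normal; its mode equals its mean, the precision-weighted average.
Prior precision 1/σ₀² = 1/16 = 0.0625; data precision n/σ² = 6/16 = 0.375.
μ̂ = (0.0625·0 + 0.375·(-151/60)) / (0.0625 + 0.375) = (-0.94375)/0.4375 = -151/70 ≈ -2.1571.

μ̂_MAP = -2.1571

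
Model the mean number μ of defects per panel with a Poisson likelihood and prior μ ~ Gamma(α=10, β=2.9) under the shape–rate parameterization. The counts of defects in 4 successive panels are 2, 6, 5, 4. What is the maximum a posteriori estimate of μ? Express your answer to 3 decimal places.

Σxᵢ = 2+6+5+4 = 17, with n = 4.
Posterior ∝ μ^9e^(−2.9μ) · μ^17e^(−4μ) = μ^26e^(−6.9μ), i.e. Gamma(shape=27, rate=6.9).
The mode of a Gamma(a, b) with a ≥ 1 (shape–rate) is (a−1)/b = 26/6.9 ≈ 3.768.

μ̂_MAP = 3.768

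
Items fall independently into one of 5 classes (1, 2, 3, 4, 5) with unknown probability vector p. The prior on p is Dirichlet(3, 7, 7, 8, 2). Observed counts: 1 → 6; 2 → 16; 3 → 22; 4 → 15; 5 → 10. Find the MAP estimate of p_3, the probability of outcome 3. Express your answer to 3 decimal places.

The posterior is Dirichlet(αᵢ + nᵢ) = Dirichlet(9, 23, 29, 23, 12).
For a Dirichlet(a₁,…,a_K) with all aᵢ > 1, the mode has j-th component (aⱼ − 1)/(Σaᵢ − K).
Here Σaᵢ = 96 and K = 5, so p_3 = (29 − 1)/(96 − 5) = 28/91 ≈ 0.308.

MAP estimate: 0.308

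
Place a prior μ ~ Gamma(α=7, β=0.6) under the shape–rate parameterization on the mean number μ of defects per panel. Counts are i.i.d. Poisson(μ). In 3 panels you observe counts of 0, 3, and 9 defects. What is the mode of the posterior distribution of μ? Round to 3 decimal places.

μ̂_MAP = 5.000

Σxᵢ = 0+3+9 = 12, with n = 3.
Posterior ∝ μ^6e^(−0.6μ) · μ^12e^(−3μ) = μ^18e^(−3.6μ), i.e. Gamma(shape=19, rate=3.6).
The mode of a Gamma(a, b) with a ≥ 1 (shape–rate) is (a−1)/b = 18/3.6 ≈ 5.000.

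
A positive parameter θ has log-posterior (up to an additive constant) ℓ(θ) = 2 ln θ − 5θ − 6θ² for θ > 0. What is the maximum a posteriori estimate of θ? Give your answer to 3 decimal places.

ℓ'(θ) = 2/θ − 5 − 12θ. Setting this to zero and multiplying by θ: 12θ² + 5θ − 2 = 0.
θ = (−5 + √(5² + 4·12·2)) / (2·12) = (−5 + √121) / 24 = (−5 + 11)/24 = 1/4.
ℓ''(θ) = −2/θ² − 12 < 0, confirming a maximum.

θ̂_MAP = 0.250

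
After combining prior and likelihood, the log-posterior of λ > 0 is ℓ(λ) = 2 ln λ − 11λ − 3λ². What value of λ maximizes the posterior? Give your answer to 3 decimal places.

ℓ'(λ) = 2/λ − 11 − 6λ. Setting this to zero and multiplying by λ: 6λ² + 11λ − 2 = 0.
λ = (−11 + √(11² + 4·6·2)) / (2·6) = (−11 + √169) / 12 = (−11 + 13)/12 = 1/6.
ℓ''(λ) = −2/λ² − 6 < 0, confirming a maximum.

λ̂_MAP = 0.167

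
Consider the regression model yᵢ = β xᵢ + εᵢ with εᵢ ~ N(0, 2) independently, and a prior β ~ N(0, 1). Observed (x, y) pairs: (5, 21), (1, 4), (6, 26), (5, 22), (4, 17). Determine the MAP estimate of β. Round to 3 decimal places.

β̂_MAP = 4.219

log p(β | y) = −Σ(yᵢ − βxᵢ)²/(2·2) − β²/(2·1) + const.
Setting the derivative to zero: Σxᵢ(yᵢ − βxᵢ)/2 − β/1 = 0, so β = Σxᵢyᵢ / (Σxᵢ² + σ²/τ²).
Σxᵢyᵢ = 5·21 + 1·4 + 6·26 + 5·22 + 4·17 = 443; Σxᵢ² = 103; σ²/τ² = 2.
β̂_MAP = 443 / (103 + 2) = 443/105 ≈ 4.219.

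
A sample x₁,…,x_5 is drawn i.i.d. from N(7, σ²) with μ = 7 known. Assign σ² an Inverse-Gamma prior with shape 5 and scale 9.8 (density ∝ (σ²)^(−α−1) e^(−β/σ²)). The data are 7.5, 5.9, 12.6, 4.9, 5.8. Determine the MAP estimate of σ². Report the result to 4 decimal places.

σ̂²_MAP = 3.4276

Sum of squared deviations about the known mean: SS = (7.5−7)² + (5.9−7)² + (12.6−7)² + (4.9−7)² + (5.8−7)² = 38.67.
The Normal likelihood contributes (σ²)^(−n/2) exp(−SS/(2σ²)), so the posterior is Inverse-Gamma(α + n/2, β + SS/2) = Inverse-Gamma(7.5, 29.135).
The mode of Inverse-Gamma(a, b) is b/(a+1) = 29.135/8.5 ≈ 3.4276.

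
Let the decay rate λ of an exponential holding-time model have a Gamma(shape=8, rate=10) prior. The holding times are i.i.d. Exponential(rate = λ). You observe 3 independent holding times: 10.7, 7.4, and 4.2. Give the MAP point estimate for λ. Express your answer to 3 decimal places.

λ̂_MAP = 0.310

The Exponential(rate=λ) likelihood is ∝ λ^n e^(−λΣtᵢ). Here n = 3 and Σtᵢ = 10.7 + 7.4 + 4.2 = 22.3.
Posterior ∝ λ^7e^(−10λ) · λ^3e^(−22.3λ) = λ^10e^(−32.3λ), i.e. Gamma(11, 32.3).
Mode = (a−1)/b = 10/32.3 ≈ 0.310.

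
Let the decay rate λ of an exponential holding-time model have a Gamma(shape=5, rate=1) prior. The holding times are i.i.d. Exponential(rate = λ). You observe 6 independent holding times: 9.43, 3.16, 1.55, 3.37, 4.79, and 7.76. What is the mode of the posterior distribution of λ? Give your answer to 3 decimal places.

The Exponential(rate=λ) likelihood is ∝ λ^n e^(−λΣtᵢ). Here n = 6 and Σtᵢ = 9.43 + 3.16 + 1.55 + 3.37 + 4.79 + 7.76 = 30.06.
Posterior ∝ λ^4e^(−1λ) · λ^6e^(−30.06λ) = λ^10e^(−31.06λ), i.e. Gamma(11, 31.06).
Mode = (a−1)/b = 10/31.06 ≈ 0.322.

λ̂_MAP = 0.322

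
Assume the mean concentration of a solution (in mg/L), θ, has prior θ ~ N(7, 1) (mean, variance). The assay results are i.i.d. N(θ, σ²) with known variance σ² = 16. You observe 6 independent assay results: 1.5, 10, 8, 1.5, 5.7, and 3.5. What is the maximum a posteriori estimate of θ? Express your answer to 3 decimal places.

θ̂_MAP = 6.464

n = 6; x̄ = (1.5 + 10 + 8 + 1.5 + 5.7 + 3.5)/6 = 30.2/6 = 151/30 ≈ 5.0333.
For a Normal prior and Normal likelihood with known variance, the posterior is Normal; its mode equals its mean, the precision-weighted average.
Prior precision 1/σ₀² = 1/1 = 1; data precision n/σ² = 6/16 = 0.375.
θ̂ = (1·7 + 0.375·(151/30)) / (1 + 0.375) = 8.8875/1.375 = 711/110 ≈ 6.464.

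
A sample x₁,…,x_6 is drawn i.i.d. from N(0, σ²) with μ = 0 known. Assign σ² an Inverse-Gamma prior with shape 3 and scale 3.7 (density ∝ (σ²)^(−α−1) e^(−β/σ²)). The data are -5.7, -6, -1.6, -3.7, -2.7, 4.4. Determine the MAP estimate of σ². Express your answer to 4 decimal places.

Sum of squared deviations about the known mean: SS = (-5.7−0)² + (-6−0)² + (-1.6−0)² + (-3.7−0)² + (-2.7−0)² + (4.4−0)² = 111.39.
The Normal likelihood contributes (σ²)^(−n/2) exp(−SS/(2σ²)), so the posterior is Inverse-Gamma(α + n/2, β + SS/2) = Inverse-Gamma(6, 59.395).
The mode of Inverse-Gamma(a, b) is b/(a+1) = 59.395/7 ≈ 8.4850.

σ̂²_MAP = 8.4850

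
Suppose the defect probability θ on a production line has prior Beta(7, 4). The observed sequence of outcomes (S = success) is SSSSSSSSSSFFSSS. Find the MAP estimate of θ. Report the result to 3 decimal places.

Prior: Beta(7, 4).
Data: 13 successes in 15 trials (from the sequence). The binomial likelihood contributes θ^13(1−θ)^2, so the posterior is Beta(7+13, 4+2) = Beta(20, 6).
For Beta(a, b) with a, b > 1 the mode is (a−1)/(a+b−2) = 19/24 ≈ 0.792.

θ̂_MAP = 0.792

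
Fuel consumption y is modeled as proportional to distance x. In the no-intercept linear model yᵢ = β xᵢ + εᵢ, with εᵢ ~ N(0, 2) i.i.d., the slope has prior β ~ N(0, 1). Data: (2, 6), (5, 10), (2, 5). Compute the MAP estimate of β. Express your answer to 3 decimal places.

log p(β | y) = −Σ(yᵢ − βxᵢ)²/(2·2) − β²/(2·1) + const.
Setting the derivative to zero: Σxᵢ(yᵢ − βxᵢ)/2 − β/1 = 0, so β = Σxᵢyᵢ / (Σxᵢ² + σ²/τ²).
Σxᵢyᵢ = 2·6 + 5·10 + 2·5 = 72; Σxᵢ² = 33; σ²/τ² = 2.
β̂_MAP = 72 / (33 + 2) = 72/35 ≈ 2.057.

β̂_MAP = 2.057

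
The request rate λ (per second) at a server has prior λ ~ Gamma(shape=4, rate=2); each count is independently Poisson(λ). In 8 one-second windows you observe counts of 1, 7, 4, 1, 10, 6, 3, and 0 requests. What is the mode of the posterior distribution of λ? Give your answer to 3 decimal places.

λ̂_MAP = 3.500

Σxᵢ = 1+7+4+1+10+6+3+0 = 32, with n = 8.
Posterior ∝ λ^3e^(−2λ) · λ^32e^(−8λ) = λ^35e^(−10λ), i.e. Gamma(shape=36, rate=10).
The mode of a Gamma(a, b) with a ≥ 1 (shape–rate) is (a−1)/b = 35/10 ≈ 3.500.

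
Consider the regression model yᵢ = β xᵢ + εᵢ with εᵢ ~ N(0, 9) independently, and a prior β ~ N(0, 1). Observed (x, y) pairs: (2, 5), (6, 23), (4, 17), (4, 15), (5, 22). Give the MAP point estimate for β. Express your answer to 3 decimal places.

log p(β | y) = −Σ(yᵢ − βxᵢ)²/(2·9) − β²/(2·1) + const.
Setting the derivative to zero: Σxᵢ(yᵢ − βxᵢ)/9 − β/1 = 0, so β = Σxᵢyᵢ / (Σxᵢ² + σ²/τ²).
Σxᵢyᵢ = 2·5 + 6·23 + 4·17 + 4·15 + 5·22 = 386; Σxᵢ² = 97; σ²/τ² = 9.
β̂_MAP = 386 / (97 + 9) = 386/106 ≈ 3.642.

β̂_MAP = 3.642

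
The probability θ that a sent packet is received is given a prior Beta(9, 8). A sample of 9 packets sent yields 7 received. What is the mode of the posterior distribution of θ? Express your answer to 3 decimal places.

θ̂_MAP = 0.625

Prior: Beta(9, 8).
Data: 7 successes in 9 trials. The binomial likelihood contributes θ^7(1−θ)^2, so the posterior is Beta(9+7, 8+2) = Beta(16, 10).
For Beta(a, b) with a, b > 1 the mode is (a−1)/(a+b−2) = 15/24 ≈ 0.625.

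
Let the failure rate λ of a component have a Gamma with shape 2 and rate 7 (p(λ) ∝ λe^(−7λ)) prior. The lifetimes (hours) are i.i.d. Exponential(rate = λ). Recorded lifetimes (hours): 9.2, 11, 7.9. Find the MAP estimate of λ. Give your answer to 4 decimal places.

The Exponential(rate=λ) likelihood is ∝ λ^n e^(−λΣtᵢ). Here n = 3 and Σtᵢ = 9.2 + 11 + 7.9 = 28.1.
Posterior ∝ λe^(−7λ) · λ^3e^(−28.1λ) = λ^4e^(−35.1λ), i.e. Gamma(5, 35.1).
Mode = (a−1)/b = 4/35.1 ≈ 0.1140.

λ̂_MAP = 0.1140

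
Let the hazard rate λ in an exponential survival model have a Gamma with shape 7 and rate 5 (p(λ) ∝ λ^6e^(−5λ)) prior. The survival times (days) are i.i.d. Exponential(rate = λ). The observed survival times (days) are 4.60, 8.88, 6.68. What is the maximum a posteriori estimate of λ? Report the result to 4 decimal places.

The Exponential(rate=λ) likelihood is ∝ λ^n e^(−λΣtᵢ). Here n = 3 and Σtᵢ = 4.60 + 8.88 + 6.68 = 20.16.
Posterior ∝ λ^6e^(−5λ) · λ^3e^(−20.16λ) = λ^9e^(−25.16λ), i.e. Gamma(10, 25.16).
Mode = (a−1)/b = 9/25.16 ≈ 0.3577.

λ̂_MAP = 0.3577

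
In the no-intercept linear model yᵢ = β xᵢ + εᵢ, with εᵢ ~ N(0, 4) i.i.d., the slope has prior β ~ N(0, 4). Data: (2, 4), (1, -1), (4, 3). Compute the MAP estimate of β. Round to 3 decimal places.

β̂_MAP = 0.864

log p(β | y) = −Σ(yᵢ − βxᵢ)²/(2·4) − β²/(2·4) + const.
Setting the derivative to zero: Σxᵢ(yᵢ − βxᵢ)/4 − β/4 = 0, so β = Σxᵢyᵢ / (Σxᵢ² + σ²/τ²).
Σxᵢyᵢ = 2·4 + 1·(-1) + 4·3 = 19; Σxᵢ² = 21; σ²/τ² = 1.
β̂_MAP = 19 / (21 + 1) = 19/22 ≈ 0.864.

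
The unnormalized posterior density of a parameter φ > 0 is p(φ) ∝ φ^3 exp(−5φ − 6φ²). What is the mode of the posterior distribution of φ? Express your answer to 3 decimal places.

φ̂_MAP = 0.333

ℓ'(φ) = 3/φ − 5 − 12φ. Setting this to zero and multiplying by φ: 12φ² + 5φ − 3 = 0.
φ = (−5 + √(5² + 4·12·3)) / (2·12) = (−5 + √169) / 24 = (−5 + 13)/24 = 1/3.
ℓ''(φ) = −3/φ² − 12 < 0, confirming a maximum.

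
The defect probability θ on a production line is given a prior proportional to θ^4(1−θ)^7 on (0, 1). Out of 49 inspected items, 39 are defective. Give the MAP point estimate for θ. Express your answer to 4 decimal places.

θ̂_MAP = 0.7167

The prior density ∝ θ^4(1−θ)^7 is the kernel of Beta(5, 8).
Data: 39 successes in 49 trials. The binomial likelihood contributes θ^39(1−θ)^10, so the posterior is Beta(5+39, 8+10) = Beta(44, 18).
For Beta(a, b) with a, b > 1 the mode is (a−1)/(a+b−2) = 43/60 ≈ 0.7167.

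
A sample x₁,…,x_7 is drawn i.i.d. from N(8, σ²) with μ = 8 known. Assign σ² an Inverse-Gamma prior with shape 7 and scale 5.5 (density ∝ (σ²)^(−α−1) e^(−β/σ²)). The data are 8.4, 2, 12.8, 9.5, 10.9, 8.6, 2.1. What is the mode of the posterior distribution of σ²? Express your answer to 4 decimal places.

σ̂²_MAP = 5.0448

Sum of squared deviations about the known mean: SS = (8.4−8)² + (2−8)² + (12.8−8)² + (9.5−8)² + (10.9−8)² + (8.6−8)² + (2.1−8)² = 105.03.
The Normal likelihood contributes (σ²)^(−n/2) exp(−SS/(2σ²)), so the posterior is Inverse-Gamma(α + n/2, β + SS/2) = Inverse-Gamma(10.5, 58.015).
The mode of Inverse-Gamma(a, b) is b/(a+1) = 58.015/11.5 ≈ 5.0448.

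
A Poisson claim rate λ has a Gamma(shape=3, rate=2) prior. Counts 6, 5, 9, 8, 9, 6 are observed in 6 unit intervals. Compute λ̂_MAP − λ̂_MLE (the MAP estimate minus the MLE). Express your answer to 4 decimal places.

Σxᵢ = 43. Posterior is Gamma(46, 8); MAP = (46−1)/8 = 45/8 ≈ 5.62500.
MLE = x̄ = 43/6 ≈ 7.16667.
Difference = 45/8 − 43/6 = -37/24 ≈ -1.5417.

MAP − MLE = -1.5417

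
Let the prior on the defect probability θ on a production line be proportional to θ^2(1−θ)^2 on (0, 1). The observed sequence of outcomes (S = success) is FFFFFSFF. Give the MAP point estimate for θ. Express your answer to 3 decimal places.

θ̂_MAP = 0.250

The prior density ∝ θ^2(1−θ)^2 is the kernel of Beta(3, 3).
Data: 1 success in 8 trials (from the sequence). The binomial likelihood contributes θ(1−θ)^7, so the posterior is Beta(3+1, 3+7) = Beta(4, 10).
For Beta(a, b) with a, b > 1 the mode is (a−1)/(a+b−2) = 3/12 ≈ 0.250.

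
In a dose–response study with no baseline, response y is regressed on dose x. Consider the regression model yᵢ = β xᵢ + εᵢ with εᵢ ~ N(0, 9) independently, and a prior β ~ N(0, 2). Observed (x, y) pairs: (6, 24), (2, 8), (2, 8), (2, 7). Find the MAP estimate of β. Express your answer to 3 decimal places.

log p(β | y) = −Σ(yᵢ − βxᵢ)²/(2·9) − β²/(2·2) + const.
Setting the derivative to zero: Σxᵢ(yᵢ − βxᵢ)/9 − β/2 = 0, so β = Σxᵢyᵢ / (Σxᵢ² + σ²/τ²).
Σxᵢyᵢ = 6·24 + 2·8 + 2·8 + 2·7 = 190; Σxᵢ² = 48; σ²/τ² = 4.5.
β̂_MAP = 190 / (48 + 4.5) = 190/52.5 ≈ 3.619.

β̂_MAP = 3.619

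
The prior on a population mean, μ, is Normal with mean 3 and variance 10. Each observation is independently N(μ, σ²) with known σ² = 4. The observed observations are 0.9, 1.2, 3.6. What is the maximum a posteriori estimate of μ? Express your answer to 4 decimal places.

n = 3; x̄ = (0.9 + 1.2 + 3.6)/3 = 5.7/3 = 1.9.
For a Normal prior and Normal likelihood with known variance, the posterior is Normal; its mode equals its mean, the precision-weighted average.
Prior precision 1/σ₀² = 1/10 = 0.1; data precision n/σ² = 3/4 = 0.75.
μ̂ = (0.1·3 + 0.75·1.9) / (0.1 + 0.75) = 1.725/0.85 = 69/34 ≈ 2.0294.

μ̂_MAP = 2.0294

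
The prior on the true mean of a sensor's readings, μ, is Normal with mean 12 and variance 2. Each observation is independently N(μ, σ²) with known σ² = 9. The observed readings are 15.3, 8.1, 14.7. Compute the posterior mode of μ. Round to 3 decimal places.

μ̂_MAP = 12.280

n = 3; x̄ = (15.3 + 8.1 + 14.7)/3 = 38.1/3 = 12.7.
For a Normal prior and Normal likelihood with known variance, the posterior is Normal; its mode equals its mean, the precision-weighted average.
Prior precision 1/σ₀² = 1/2 = 0.5; data precision n/σ² = 3/9 = 1/3.
μ̂ = (0.5·12 + (1/3)·12.7) / (0.5 + 1/3) = (307/30)/(5/6) = 12.280.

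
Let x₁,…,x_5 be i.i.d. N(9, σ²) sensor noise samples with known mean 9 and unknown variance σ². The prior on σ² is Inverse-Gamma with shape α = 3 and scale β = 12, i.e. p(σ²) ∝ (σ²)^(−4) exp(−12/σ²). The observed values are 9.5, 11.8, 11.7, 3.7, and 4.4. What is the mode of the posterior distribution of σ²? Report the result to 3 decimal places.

σ̂²_MAP = 6.818

Sum of squared deviations about the known mean: SS = (9.5−9)² + (11.8−9)² + (11.7−9)² + (3.7−9)² + (4.4−9)² = 64.63.
The Normal likelihood contributes (σ²)^(−n/2) exp(−SS/(2σ²)), so the posterior is Inverse-Gamma(α + n/2, β + SS/2) = Inverse-Gamma(5.5, 44.315).
The mode of Inverse-Gamma(a, b) is b/(a+1) = 44.315/6.5 ≈ 6.818.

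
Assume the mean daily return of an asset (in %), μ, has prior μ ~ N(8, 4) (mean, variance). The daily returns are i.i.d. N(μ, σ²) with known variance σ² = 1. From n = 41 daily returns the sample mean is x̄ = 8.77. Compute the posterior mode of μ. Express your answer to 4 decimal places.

μ̂_MAP = 8.7653

n = 41, x̄ = 8.77.
For a Normal prior and Normal likelihood with known variance, the posterior is Normal; its mode equals its mean, the precision-weighted average.
Prior precision 1/σ₀² = 1/4 = 0.25; data precision n/σ² = 41/1 = 41.
μ̂ = (0.25·8 + 41·8.77) / (0.25 + 41) = 361.57/41.25 = 3287/375 ≈ 8.7653.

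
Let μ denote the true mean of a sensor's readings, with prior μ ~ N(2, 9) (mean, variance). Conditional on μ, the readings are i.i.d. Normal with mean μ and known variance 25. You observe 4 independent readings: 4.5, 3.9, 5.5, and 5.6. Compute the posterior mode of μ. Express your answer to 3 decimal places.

μ̂_MAP = 3.697

n = 4; x̄ = (4.5 + 3.9 + 5.5 + 5.6)/4 = 19.5/4 = 4.875.
For a Normal prior and Normal likelihood with known variance, the posterior is Normal; its mode equals its mean, the precision-weighted average.
Prior precision 1/σ₀² = 1/9; data precision n/σ² = 4/25 = 0.16.
μ̂ = ((1/9)·2 + 0.16·4.875) / (1/9 + 0.16) = (451/450)/(61/225) = 451/122 ≈ 3.697.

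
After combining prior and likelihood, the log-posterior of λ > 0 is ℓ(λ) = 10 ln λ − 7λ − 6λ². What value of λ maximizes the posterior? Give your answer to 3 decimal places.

ℓ'(λ) = 10/λ − 7 − 12λ. Setting this to zero and multiplying by λ: 12λ² + 7λ − 10 = 0.
λ = (−7 + √(7² + 4·12·10)) / (2·12) = (−7 + √529) / 24 = (−7 + 23)/24 = 2/3.
ℓ''(λ) = −10/λ² − 12 < 0, confirming a maximum.

λ̂_MAP = 0.667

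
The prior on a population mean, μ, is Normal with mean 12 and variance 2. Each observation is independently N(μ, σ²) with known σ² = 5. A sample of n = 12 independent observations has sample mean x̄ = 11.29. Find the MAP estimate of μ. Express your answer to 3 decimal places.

μ̂_MAP = 11.412

n = 12, x̄ = 11.29.
For a Normal prior and Normal likelihood with known variance, the posterior is Normal; its mode equals its mean, the precision-weighted average.
Prior precision 1/σ₀² = 1/2 = 0.5; data precision n/σ² = 12/5 = 2.4.
μ̂ = (0.5·12 + 2.4·11.29) / (0.5 + 2.4) = 33.096/2.9 = 8274/725 ≈ 11.412.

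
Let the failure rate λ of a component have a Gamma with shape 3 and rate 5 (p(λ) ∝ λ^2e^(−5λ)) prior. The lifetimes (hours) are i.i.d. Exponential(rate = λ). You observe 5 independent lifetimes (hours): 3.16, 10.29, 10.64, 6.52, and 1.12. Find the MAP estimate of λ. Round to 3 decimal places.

λ̂_MAP = 0.191

The Exponential(rate=λ) likelihood is ∝ λ^n e^(−λΣtᵢ). Here n = 5 and Σtᵢ = 3.16 + 10.29 + 10.64 + 6.52 + 1.12 = 31.73.
Posterior ∝ λ^2e^(−5λ) · λ^5e^(−31.73λ) = λ^7e^(−36.73λ), i.e. Gamma(8, 36.73).
Mode = (a−1)/b = 7/36.73 ≈ 0.191.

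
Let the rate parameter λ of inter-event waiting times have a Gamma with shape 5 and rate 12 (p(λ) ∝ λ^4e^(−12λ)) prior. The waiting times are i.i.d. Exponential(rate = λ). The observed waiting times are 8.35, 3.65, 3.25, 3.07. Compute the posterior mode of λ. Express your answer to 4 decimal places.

The Exponential(rate=λ) likelihood is ∝ λ^n e^(−λΣtᵢ). Here n = 4 and Σtᵢ = 8.35 + 3.65 + 3.25 + 3.07 = 18.32.
Posterior ∝ λ^4e^(−12λ) · λ^4e^(−18.32λ) = λ^8e^(−30.32λ), i.e. Gamma(9, 30.32).
Mode = (a−1)/b = 8/30.32 ≈ 0.2639.

λ̂_MAP = 0.2639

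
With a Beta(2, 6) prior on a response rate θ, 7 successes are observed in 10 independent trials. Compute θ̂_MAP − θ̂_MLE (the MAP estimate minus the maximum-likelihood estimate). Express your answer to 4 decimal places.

MAP − MLE = -0.2000

Posterior is Beta(9, 9); MAP = (9−1)/(18−2) = 8/16 ≈ 0.50000.
MLE ignores the prior: θ̂_MLE = k/n = 7/10 ≈ 0.70000.
Difference = 8/16 − 7/10 = -1/5 ≈ -0.2000.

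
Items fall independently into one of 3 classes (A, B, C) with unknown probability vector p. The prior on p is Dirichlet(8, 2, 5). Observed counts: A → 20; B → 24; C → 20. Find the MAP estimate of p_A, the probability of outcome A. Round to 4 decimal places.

MAP estimate of p_A = 0.3553

The posterior is Dirichlet(αᵢ + nᵢ) = Dirichlet(28, 26, 25).
For a Dirichlet(a₁,…,a_K) with all aᵢ > 1, the mode has j-th component (aⱼ − 1)/(Σaᵢ − K).
Here Σaᵢ = 79 and K = 3, so p_A = (28 − 1)/(79 − 3) = 27/76 ≈ 0.3553.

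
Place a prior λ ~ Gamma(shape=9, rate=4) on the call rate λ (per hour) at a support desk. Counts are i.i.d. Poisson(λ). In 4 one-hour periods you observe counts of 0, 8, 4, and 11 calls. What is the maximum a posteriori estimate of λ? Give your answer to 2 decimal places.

λ̂_MAP = 3.88

Σxᵢ = 0+8+4+11 = 23, with n = 4.
Posterior ∝ λ^8e^(−4λ) · λ^23e^(−4λ) = λ^31e^(−8λ), i.e. Gamma(shape=32, rate=8).
The mode of a Gamma(a, b) with a ≥ 1 (shape–rate) is (a−1)/b = 31/8 ≈ 3.88.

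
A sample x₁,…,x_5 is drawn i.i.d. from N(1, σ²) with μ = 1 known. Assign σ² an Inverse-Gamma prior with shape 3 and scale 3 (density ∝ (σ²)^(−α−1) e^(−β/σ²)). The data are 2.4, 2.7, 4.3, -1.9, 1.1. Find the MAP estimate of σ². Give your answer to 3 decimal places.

σ̂²_MAP = 2.320

Sum of squared deviations about the known mean: SS = (2.4−1)² + (2.7−1)² + (4.3−1)² + (-1.9−1)² + (1.1−1)² = 24.16.
The Normal likelihood contributes (σ²)^(−n/2) exp(−SS/(2σ²)), so the posterior is Inverse-Gamma(α + n/2, β + SS/2) = Inverse-Gamma(5.5, 15.08).
The mode of Inverse-Gamma(a, b) is b/(a+1) = 15.08/6.5 ≈ 2.320.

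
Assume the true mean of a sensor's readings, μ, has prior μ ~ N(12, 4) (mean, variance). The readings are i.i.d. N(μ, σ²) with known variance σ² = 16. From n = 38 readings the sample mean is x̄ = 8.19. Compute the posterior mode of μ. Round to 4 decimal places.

μ̂_MAP = 8.5529

n = 38, x̄ = 8.19.
For a Normal prior and Normal likelihood with known variance, the posterior is Normal; its mode equals its mean, the precision-weighted average.
Prior precision 1/σ₀² = 1/4 = 0.25; data precision n/σ² = 38/16 = 2.375.
μ̂ = (0.25·12 + 2.375·8.19) / (0.25 + 2.375) = 22.45125/2.625 = 5987/700 ≈ 8.5529.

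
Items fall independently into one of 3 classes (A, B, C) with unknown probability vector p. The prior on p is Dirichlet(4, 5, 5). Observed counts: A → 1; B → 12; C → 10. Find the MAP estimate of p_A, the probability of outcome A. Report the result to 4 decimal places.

MAP estimate of p_A = 0.1176

The posterior is Dirichlet(αᵢ + nᵢ) = Dirichlet(5, 17, 15).
For a Dirichlet(a₁,…,a_K) with all aᵢ > 1, the mode has j-th component (aⱼ − 1)/(Σaᵢ − K).
Here Σaᵢ = 37 and K = 3, so p_A = (5 − 1)/(37 − 3) = 4/34 ≈ 0.1176.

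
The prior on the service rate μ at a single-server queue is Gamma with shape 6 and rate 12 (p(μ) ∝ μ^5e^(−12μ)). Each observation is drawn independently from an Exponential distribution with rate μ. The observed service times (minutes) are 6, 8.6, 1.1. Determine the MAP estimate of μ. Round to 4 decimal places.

μ̂_MAP = 0.2888

The Exponential(rate=μ) likelihood is ∝ μ^n e^(−μΣtᵢ). Here n = 3 and Σtᵢ = 6 + 8.6 + 1.1 = 15.7.
Posterior ∝ μ^5e^(−12μ) · μ^3e^(−15.7μ) = μ^8e^(−27.7μ), i.e. Gamma(9, 27.7).
Mode = (a−1)/b = 8/27.7 ≈ 0.2888.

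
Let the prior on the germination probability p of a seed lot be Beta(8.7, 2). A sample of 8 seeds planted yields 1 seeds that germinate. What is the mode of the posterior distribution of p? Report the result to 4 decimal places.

p̂_MAP = 0.5210

Prior: Beta(8.7, 2).
Data: 1 success in 8 trials. The binomial likelihood contributes p(1−p)^7, so the posterior is Beta(8.7+1, 2+7) = Beta(9.7, 9).
For Beta(a, b) with a, b > 1 the mode is (a−1)/(a+b−2) = 8.7/16.7 ≈ 0.5210.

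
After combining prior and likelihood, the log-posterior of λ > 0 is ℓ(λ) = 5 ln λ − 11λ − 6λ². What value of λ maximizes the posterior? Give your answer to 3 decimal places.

ℓ'(λ) = 5/λ − 11 − 12λ. Setting this to zero and multiplying by λ: 12λ² + 11λ − 5 = 0.
λ = (−11 + √(11² + 4·12·5)) / (2·12) = (−11 + √361) / 24 = (−11 + 19)/24 = 1/3.
ℓ''(λ) = −5/λ² − 12 < 0, confirming a maximum.

λ̂_MAP = 0.333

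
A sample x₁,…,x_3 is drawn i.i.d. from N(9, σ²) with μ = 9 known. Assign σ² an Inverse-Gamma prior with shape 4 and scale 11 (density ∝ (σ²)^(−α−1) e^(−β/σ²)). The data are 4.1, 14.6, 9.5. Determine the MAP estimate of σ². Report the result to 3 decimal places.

Sum of squared deviations about the known mean: SS = (4.1−9)² + (14.6−9)² + (9.5−9)² = 55.62.
The Normal likelihood contributes (σ²)^(−n/2) exp(−SS/(2σ²)), so the posterior is Inverse-Gamma(α + n/2, β + SS/2) = Inverse-Gamma(5.5, 38.81).
The mode of Inverse-Gamma(a, b) is b/(a+1) = 38.81/6.5 ≈ 5.971.

σ̂²_MAP = 5.971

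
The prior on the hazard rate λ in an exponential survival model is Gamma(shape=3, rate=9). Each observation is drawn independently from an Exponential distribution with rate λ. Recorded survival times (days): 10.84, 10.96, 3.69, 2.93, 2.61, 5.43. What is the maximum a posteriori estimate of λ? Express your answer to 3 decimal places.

The Exponential(rate=λ) likelihood is ∝ λ^n e^(−λΣtᵢ). Here n = 6 and Σtᵢ = 10.84 + 10.96 + 3.69 + 2.93 + 2.61 + 5.43 = 36.46.
Posterior ∝ λ^2e^(−9λ) · λ^6e^(−36.46λ) = λ^8e^(−45.46λ), i.e. Gamma(9, 45.46).
Mode = (a−1)/b = 8/45.46 ≈ 0.176.

λ̂_MAP = 0.176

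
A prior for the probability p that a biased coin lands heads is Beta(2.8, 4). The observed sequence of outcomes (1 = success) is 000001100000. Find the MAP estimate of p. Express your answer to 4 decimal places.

Prior: Beta(2.8, 4).
Data: 2 successes in 12 trials (from the sequence). The binomial likelihood contributes p^2(1−p)^10, so the posterior is Beta(2.8+2, 4+10) = Beta(4.8, 14).
For Beta(a, b) with a, b > 1 the mode is (a−1)/(a+b−2) = 3.8/16.8 ≈ 0.2262.

p̂_MAP = 0.2262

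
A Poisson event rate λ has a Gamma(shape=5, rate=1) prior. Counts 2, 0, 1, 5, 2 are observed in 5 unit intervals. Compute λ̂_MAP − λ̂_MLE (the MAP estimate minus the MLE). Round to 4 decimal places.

MAP − MLE = 0.3333

Σxᵢ = 10. Posterior is Gamma(15, 6); MAP = (15−1)/6 = 14/6 ≈ 2.33333.
MLE = x̄ = 10/5 ≈ 2.00000.
Difference = 14/6 − 10/5 = 1/3 ≈ 0.3333.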